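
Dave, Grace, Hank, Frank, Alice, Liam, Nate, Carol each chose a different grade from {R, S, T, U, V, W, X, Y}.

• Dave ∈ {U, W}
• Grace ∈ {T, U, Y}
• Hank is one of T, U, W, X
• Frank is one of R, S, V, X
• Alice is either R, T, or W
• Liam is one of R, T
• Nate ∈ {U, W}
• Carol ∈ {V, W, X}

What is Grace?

Among the 8 variables, S fits only Frank (and all 8 values in {R, S, T, U, V, W, X, Y} must be used), so Frank = S.
Among the 7 still-open variables, V fits only Carol (and all 7 values in {R, T, U, V, W, X, Y} must be used), so Carol = V.
The 6 still-open variables draw from only 6 values {R, T, U, W, X, Y}, so each is used; only Hank can be X, hence Hank = X.
Among the 5 still-open variables, Y fits only Grace (and all 5 values in {R, T, U, W, Y} must be used), so Grace = Y.

Y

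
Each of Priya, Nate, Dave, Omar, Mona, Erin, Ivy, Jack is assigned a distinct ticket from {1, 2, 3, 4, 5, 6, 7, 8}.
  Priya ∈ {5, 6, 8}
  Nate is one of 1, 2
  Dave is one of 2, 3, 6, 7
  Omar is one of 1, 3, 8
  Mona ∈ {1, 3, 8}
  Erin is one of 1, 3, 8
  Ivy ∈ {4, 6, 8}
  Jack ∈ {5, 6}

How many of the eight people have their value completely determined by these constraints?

The 8 variables together cover exactly {1, 2, 3, 4, 5, 6, 7, 8} — 8 values for 8 variables — and 4 appears only in Ivy's list, so Ivy = 4.
The 7 still-open variables draw from only 7 values {1, 2, 3, 5, 6, 7, 8}, so each is used; only Dave can be 7, hence Dave = 7.
The 6 still-open variables draw from only 6 values {1, 2, 3, 5, 6, 8}, so each is used; only Nate can be 2, hence Nate = 2.
The 3 variables Omar, Mona, Erin are confined to {1, 3, 8}, which locks those values in; drop them from Priya.
Determined: Nate=2, Dave=7, Ivy=4. The other people each still have more than one consistent value. That makes 3.

3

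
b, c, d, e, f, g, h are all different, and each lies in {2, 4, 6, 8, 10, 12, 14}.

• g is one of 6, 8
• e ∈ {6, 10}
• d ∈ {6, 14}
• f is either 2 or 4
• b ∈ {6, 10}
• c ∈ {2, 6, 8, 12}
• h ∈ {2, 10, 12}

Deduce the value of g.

The 7 variables draw from only 7 values {2, 4, 6, 8, 10, 12, 14}, so each is used; only f can be 4, hence f = 4.
Among the 6 still-open variables, 14 fits only d (and all 6 values in {2, 6, 8, 10, 12, 14} must be used), so d = 14.
b and e share exactly the 2 values {6, 10}; by pigeonhole those values go to them, so strike 6, 10 from c, g, h.
So g = 8.

8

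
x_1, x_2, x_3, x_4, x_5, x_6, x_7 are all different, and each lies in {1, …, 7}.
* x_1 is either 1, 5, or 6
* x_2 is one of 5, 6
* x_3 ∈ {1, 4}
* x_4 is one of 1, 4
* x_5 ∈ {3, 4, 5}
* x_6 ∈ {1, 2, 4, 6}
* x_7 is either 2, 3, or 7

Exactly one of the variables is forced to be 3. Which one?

x_5

The 7 variables together cover exactly {1, 2, 3, 4, 5, 6, 7} — 7 values for 7 variables — and 7 appears only in x_7's list, so x_7 = 7.
The 6 still-open variables together cover exactly {1, 2, 3, 4, 5, 6} — 6 values for 6 variables — and 2 appears only in x_6's list, so x_6 = 2.
The 5 still-open variables draw from only 5 values {1, 3, 4, 5, 6}, so each is used; only x_5 can be 3, hence x_5 = 3.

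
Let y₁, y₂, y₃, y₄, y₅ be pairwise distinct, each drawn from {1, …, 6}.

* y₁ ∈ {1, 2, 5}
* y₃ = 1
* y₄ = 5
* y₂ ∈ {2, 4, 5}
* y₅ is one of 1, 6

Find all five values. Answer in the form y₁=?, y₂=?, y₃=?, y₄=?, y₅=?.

y₃ must be 1 (only option left). Eliminate 1 elsewhere: y₁, y₅.
y₄ has just one choice, so y₄ = 5. So y₁, y₂ can't be 5.
That leaves y₅ = 6.
y₁ has just one choice, so y₁ = 2. Strike 2 from y₂.
y₂ has just one choice, so y₂ = 4.

y₁=2, y₂=4, y₃=1, y₄=5, y₅=6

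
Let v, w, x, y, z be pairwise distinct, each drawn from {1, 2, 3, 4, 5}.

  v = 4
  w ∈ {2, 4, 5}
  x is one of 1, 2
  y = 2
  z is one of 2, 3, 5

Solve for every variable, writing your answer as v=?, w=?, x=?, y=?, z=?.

v has just one choice, so v = 4. Strike 4 from w.
y's domain is down to {2}, so y = 2. Strike 2 from w, x, z.
That leaves w = 5. Remove 5 from z.
That leaves x = 1.
z has just one choice, so z = 3.

v=4, w=5, x=1, y=2, z=3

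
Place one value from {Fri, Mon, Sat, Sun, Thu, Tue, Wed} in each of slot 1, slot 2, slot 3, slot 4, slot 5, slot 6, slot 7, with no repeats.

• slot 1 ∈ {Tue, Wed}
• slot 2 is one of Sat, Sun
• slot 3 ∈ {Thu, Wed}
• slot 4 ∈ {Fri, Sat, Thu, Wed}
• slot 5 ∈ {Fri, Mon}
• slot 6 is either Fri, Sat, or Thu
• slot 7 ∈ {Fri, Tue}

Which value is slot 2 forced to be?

Sun

Among the 7 variables, Mon fits only slot 5 (and all 7 values in {Fri, Mon, Sat, Sun, Thu, Tue, Wed} must be used), so slot 5 = Mon.
Among the 6 still-open variables, Sun fits only slot 2 (and all 6 values in {Fri, Sat, Sun, Thu, Tue, Wed} must be used), so slot 2 = Sun.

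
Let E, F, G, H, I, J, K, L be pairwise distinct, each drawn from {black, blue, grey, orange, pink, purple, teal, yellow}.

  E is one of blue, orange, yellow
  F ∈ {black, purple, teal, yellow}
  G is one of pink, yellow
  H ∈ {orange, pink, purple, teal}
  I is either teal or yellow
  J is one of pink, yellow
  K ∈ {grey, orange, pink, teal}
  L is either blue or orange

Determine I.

teal

The 8 variables draw from only 8 values {black, blue, grey, orange, pink, purple, teal, yellow}, so each is used; only F can be black, hence F = black.
Among the 7 still-open variables, grey fits only K (and all 7 values in {blue, grey, orange, pink, purple, teal, yellow} must be used), so K = grey.
The 6 still-open variables together cover exactly {blue, orange, pink, purple, teal, yellow} — 6 values for 6 variables — and purple appears only in H's list, so H = purple.
The 5 still-open variables draw from only 5 values {blue, orange, pink, teal, yellow}, so each is used; only I can be teal, hence I = teal.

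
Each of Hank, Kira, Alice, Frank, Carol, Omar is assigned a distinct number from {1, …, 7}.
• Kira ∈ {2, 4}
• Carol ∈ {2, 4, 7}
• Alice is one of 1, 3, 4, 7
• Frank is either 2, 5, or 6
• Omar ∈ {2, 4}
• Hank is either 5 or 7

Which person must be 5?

Hank

Kira and Omar share exactly the 2 values {2, 4}; by pigeonhole those values go to them, so strike 2, 4 from Alice, Frank, Carol.
Carol has just one choice, so Carol = 7. Eliminate 7 elsewhere: Hank, Alice.
So 5 goes to Hank.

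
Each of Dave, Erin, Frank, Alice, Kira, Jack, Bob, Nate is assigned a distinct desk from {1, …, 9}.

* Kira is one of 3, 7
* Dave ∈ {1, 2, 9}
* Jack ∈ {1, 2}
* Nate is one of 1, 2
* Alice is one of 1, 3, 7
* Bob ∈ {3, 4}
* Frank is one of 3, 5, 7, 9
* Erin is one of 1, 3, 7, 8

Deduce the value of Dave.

Among the 8 variables, 4 fits only Bob (and all 8 values in {1, 2, 3, 4, 5, 7, 8, 9} must be used), so Bob = 4.
The 7 still-open variables draw from only 7 values {1, 2, 3, 5, 7, 8, 9}, so each is used; only Frank can be 5, hence Frank = 5.
The 6 still-open variables together cover exactly {1, 2, 3, 7, 8, 9} — 6 values for 6 variables — and 8 appears only in Erin's list, so Erin = 8.
The 5 still-open variables together cover exactly {1, 2, 3, 7, 9} — 5 values for 5 variables — and 9 appears only in Dave's list, so Dave = 9.

9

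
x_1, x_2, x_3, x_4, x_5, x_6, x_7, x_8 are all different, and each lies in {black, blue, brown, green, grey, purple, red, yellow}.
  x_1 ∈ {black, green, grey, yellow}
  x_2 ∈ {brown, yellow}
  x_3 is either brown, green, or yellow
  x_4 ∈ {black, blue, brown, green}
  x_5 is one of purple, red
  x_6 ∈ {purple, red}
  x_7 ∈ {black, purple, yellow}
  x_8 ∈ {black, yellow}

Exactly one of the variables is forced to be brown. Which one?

Among the 8 variables, blue fits only x_4 (and all 8 values in {black, blue, brown, green, grey, purple, red, yellow} must be used), so x_4 = blue.
The 7 still-open variables together cover exactly {black, brown, green, grey, purple, red, yellow} — 7 values for 7 variables — and grey appears only in x_1's list, so x_1 = grey.
The 6 still-open variables draw from only 6 values {black, brown, green, purple, red, yellow}, so each is used; only x_3 can be green, hence x_3 = green.
The 5 still-open variables together cover exactly {black, brown, purple, red, yellow} — 5 values for 5 variables — and brown appears only in x_2's list, so x_2 = brown.

x_2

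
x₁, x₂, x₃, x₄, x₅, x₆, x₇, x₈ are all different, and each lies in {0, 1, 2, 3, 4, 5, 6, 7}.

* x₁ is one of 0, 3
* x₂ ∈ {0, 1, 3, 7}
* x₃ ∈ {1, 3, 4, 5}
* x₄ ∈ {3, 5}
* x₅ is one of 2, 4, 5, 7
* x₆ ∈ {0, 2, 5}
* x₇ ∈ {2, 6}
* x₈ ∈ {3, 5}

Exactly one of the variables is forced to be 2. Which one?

Among the 8 variables, 6 fits only x₇ (and all 8 values in {0, 1, 2, 3, 4, 5, 6, 7} must be used), so x₇ = 6.
x₄ and x₈ share exactly the 2 values {3, 5}; by pigeonhole those values go to them, so strike 3, 5 from x₁, x₂, x₃, x₅, x₆.
That leaves x₁ = 0. Remove 0 from x₂, x₆.
So 2 goes to x₆.

x₆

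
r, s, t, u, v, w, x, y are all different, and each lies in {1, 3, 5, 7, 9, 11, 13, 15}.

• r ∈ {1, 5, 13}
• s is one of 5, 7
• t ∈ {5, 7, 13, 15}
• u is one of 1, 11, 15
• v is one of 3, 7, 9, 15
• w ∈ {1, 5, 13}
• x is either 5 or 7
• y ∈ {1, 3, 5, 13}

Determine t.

The 8 variables together cover exactly {1, 3, 5, 7, 9, 11, 13, 15} — 8 values for 8 variables — and 9 appears only in v's list, so v = 9.
Among the 7 still-open variables, 3 fits only y (and all 7 values in {1, 3, 5, 7, 11, 13, 15} must be used), so y = 3.
The 6 still-open variables draw from only 6 values {1, 5, 7, 11, 13, 15}, so each is used; only u can be 11, hence u = 11.
The 5 still-open variables together cover exactly {1, 5, 7, 13, 15} — 5 values for 5 variables — and 15 appears only in t's list, so t = 15.

15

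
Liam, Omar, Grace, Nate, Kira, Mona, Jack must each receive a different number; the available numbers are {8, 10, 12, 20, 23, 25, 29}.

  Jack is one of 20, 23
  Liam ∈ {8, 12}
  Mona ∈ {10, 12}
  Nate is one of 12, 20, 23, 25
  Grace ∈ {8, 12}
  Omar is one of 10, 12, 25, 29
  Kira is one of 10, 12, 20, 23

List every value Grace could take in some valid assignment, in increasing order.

The 7 variables together cover exactly {8, 10, 12, 20, 23, 25, 29} — 7 values for 7 variables — and 29 appears only in Omar's list, so Omar = 29.
The 6 still-open variables draw from only 6 values {8, 10, 12, 20, 23, 25}, so each is used; only Nate can be 25, hence Nate = 25.
Liam and Grace share exactly the 2 values {8, 12}; by pigeonhole those values go to them, so strike 8, 12 from Kira, Mona.
That leaves Mona = 10. So Kira can't be 10.
No further eliminations apply; Grace can still be any of 8, 12.

8, 12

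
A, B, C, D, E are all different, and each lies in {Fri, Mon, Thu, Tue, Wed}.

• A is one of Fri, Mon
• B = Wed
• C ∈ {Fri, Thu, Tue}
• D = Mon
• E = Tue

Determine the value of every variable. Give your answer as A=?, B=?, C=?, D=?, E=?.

A=Fri, B=Wed, C=Thu, D=Mon, E=Tue

B's domain is down to {Wed}, so B = Wed.
D has just one choice, so D = Mon. Strike Mon from A.
E must be Tue (only option left). So C can't be Tue.
A must be Fri (only option left). Eliminate Fri elsewhere: C.
C's domain is down to {Thu}, so C = Thu.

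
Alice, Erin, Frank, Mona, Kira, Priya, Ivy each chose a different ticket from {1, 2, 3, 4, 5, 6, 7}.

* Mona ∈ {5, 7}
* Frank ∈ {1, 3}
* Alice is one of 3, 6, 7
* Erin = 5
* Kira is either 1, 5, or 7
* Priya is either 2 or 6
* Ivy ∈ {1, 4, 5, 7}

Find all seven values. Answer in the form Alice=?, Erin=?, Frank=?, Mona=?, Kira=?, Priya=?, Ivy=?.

Alice=6, Erin=5, Frank=3, Mona=7, Kira=1, Priya=2, Ivy=4

Erin must be 5 (only option left). So Mona, Kira, Ivy can't be 5.
Mona's domain is down to {7}, so Mona = 7. So Alice, Kira, Ivy can't be 7.
Kira must be 1 (only option left). Remove 1 from Frank, Ivy.
That leaves Ivy = 4.
Frank must be 3 (only option left). Remove 3 from Alice.
Alice must be 6 (only option left). Strike 6 from Priya.
Priya has just one choice, so Priya = 2.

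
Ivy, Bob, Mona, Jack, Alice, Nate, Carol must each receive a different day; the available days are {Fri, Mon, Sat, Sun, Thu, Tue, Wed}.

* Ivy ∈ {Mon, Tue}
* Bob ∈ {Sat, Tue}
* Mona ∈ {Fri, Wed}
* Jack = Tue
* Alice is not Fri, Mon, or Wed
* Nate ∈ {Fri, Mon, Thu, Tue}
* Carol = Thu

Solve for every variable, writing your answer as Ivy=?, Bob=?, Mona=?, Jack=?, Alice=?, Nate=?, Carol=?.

Ivy=Mon, Bob=Sat, Mona=Wed, Jack=Tue, Alice=Sun, Nate=Fri, Carol=Thu

Jack's domain is down to {Tue}, so Jack = Tue. So Ivy, Bob, Alice, Nate can't be Tue.
Carol has just one choice, so Carol = Thu. Strike Thu from Alice, Nate.
Ivy must be Mon (only option left). Remove Mon from Nate.
That leaves Bob = Sat. Eliminate Sat elsewhere: Alice.
That leaves Alice = Sun.
Nate has just one choice, so Nate = Fri. Remove Fri from Mona.
Mona must be Wed (only option left).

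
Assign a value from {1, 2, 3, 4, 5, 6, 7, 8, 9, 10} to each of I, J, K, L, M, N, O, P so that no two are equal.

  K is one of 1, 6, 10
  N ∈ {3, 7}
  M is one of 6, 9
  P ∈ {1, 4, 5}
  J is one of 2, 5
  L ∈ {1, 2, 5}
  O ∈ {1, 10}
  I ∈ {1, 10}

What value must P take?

I and O share exactly the 2 values {1, 10}; by pigeonhole those values go to them, so strike 1, 10 from K, L, P.
That leaves K = 6. Eliminate 6 elsewhere: M.
M must be 9 (only option left).
The 2 variables J and L are confined to {2, 5}, which locks those values in; drop them from P.
So P = 4.

4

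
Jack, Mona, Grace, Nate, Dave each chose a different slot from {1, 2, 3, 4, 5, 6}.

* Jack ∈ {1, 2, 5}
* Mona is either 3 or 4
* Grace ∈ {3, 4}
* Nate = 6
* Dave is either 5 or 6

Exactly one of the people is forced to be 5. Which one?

Nate has just one choice, so Nate = 6. Eliminate 6 elsewhere: Dave.
So 5 goes to Dave.

Dave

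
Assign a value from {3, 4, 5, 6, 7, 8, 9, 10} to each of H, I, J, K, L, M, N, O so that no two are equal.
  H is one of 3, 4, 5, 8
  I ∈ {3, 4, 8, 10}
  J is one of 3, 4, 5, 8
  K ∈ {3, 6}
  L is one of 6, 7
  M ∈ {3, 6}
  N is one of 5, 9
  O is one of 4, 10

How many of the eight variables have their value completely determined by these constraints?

2

The 8 variables together cover exactly {3, 4, 5, 6, 7, 8, 9, 10} — 8 values for 8 variables — and 7 appears only in L's list, so L = 7.
Among the 7 still-open variables, 9 fits only N (and all 7 values in {3, 4, 5, 6, 8, 9, 10} must be used), so N = 9.
K and M share exactly the 2 values {3, 6}; by pigeonhole those values go to them, so strike 3, 6 from H, I, J.
Determined: L=7, N=9. The other variables each still have more than one consistent value. That makes 2.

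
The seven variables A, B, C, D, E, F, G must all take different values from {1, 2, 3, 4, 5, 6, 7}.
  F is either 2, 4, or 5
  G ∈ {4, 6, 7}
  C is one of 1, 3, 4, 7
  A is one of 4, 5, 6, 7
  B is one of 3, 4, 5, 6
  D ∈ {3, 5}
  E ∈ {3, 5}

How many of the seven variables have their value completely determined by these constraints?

Among the 7 variables, 1 fits only C (and all 7 values in {1, 2, 3, 4, 5, 6, 7} must be used), so C = 1.
The 6 still-open variables draw from only 6 values {2, 3, 4, 5, 6, 7}, so each is used; only F can be 2, hence F = 2.
D and E share exactly the 2 values {3, 5}; by pigeonhole those values go to them, so strike 3, 5 from A, B.
Determined: C=1, F=2. The other variables each still have more than one consistent value. That makes 2.

2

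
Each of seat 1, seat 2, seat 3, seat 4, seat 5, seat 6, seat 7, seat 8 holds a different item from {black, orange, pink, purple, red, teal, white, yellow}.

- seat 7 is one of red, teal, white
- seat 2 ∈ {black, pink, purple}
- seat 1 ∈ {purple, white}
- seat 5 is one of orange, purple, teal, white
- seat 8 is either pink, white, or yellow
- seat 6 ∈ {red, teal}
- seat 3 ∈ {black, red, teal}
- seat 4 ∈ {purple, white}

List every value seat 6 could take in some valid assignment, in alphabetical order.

red, teal

The 8 variables draw from only 8 values {black, orange, pink, purple, red, teal, white, yellow}, so each is used; only seat 5 can be orange, hence seat 5 = orange.
Among the 7 still-open variables, yellow fits only seat 8 (and all 7 values in {black, pink, purple, red, teal, white, yellow} must be used), so seat 8 = yellow.
Among the 6 still-open variables, pink fits only seat 2 (and all 6 values in {black, pink, purple, red, teal, white} must be used), so seat 2 = pink.
The 5 still-open variables draw from only 5 values {black, purple, red, teal, white}, so each is used; only seat 3 can be black, hence seat 3 = black.
seat 1 and seat 4 share exactly the 2 values {purple, white}; by pigeonhole those values go to them, so strike purple, white from seat 7.
No further eliminations apply; seat 6 can still be any of red, teal.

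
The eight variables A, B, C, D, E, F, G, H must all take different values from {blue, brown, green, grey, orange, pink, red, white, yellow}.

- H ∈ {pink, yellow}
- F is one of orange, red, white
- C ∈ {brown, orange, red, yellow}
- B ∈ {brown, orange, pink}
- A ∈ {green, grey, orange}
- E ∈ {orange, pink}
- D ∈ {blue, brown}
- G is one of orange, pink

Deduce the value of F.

white

The 2 variables E and G are confined to {orange, pink}, which locks those values in; drop them from A, B, C, F, H.
B must be brown (only option left). Remove brown from C, D.
D must be blue (only option left).
That leaves H = yellow. Strike yellow from C.
C must be red (only option left). So F can't be red.
So F = white.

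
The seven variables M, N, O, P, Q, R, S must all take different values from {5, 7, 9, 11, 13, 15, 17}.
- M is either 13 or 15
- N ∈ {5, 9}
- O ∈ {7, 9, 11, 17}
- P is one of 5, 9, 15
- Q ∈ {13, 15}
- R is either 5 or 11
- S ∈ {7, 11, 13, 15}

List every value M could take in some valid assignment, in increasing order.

13, 15

Among the 7 variables, 17 fits only O (and all 7 values in {5, 7, 9, 11, 13, 15, 17} must be used), so O = 17.
Among the 6 still-open variables, 7 fits only S (and all 6 values in {5, 7, 9, 11, 13, 15} must be used), so S = 7.
Among the 5 still-open variables, 11 fits only R (and all 5 values in {5, 9, 11, 13, 15} must be used), so R = 11.
M and Q share exactly the 2 values {13, 15}; by pigeonhole those values go to them, so strike 13, 15 from P.
No further eliminations apply; M can still be any of 13, 15.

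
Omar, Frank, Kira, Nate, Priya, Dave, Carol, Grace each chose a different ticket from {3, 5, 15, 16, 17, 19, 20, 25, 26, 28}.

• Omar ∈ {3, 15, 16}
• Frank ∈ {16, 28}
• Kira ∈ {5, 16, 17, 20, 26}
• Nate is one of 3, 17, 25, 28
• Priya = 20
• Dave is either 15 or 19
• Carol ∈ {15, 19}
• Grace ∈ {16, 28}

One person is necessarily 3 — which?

Priya's domain is down to {20}, so Priya = 20. Strike 20 from Kira.
Frank and Grace share exactly the 2 values {16, 28}; by pigeonhole those values go to them, so strike 16, 28 from Omar, Kira, Nate.
The 2 variables Dave and Carol are confined to {15, 19}, which locks those values in; drop them from Omar.
So 3 goes to Omar.

Omar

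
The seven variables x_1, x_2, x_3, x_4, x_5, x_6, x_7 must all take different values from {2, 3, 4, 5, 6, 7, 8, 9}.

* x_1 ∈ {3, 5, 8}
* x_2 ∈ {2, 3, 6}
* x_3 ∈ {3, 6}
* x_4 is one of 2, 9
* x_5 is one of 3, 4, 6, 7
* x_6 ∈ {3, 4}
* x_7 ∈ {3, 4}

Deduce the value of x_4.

x_6 and x_7 share exactly the 2 values {3, 4}; by pigeonhole those values go to them, so strike 3, 4 from x_1, x_2, x_3, x_5.
x_3's domain is down to {6}, so x_3 = 6. Eliminate 6 elsewhere: x_2, x_5.
x_5's domain is down to {7}, so x_5 = 7.
x_2 must be 2 (only option left). So x_4 can't be 2.
So x_4 = 9.

9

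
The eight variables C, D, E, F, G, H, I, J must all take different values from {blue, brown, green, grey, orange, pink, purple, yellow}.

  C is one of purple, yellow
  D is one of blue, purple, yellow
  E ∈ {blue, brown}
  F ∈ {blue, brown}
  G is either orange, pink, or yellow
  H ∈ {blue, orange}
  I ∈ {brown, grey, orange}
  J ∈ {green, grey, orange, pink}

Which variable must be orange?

The 8 variables draw from only 8 values {blue, brown, green, grey, orange, pink, purple, yellow}, so each is used; only J can be green, hence J = green.
Among the 7 still-open variables, grey fits only I (and all 7 values in {blue, brown, grey, orange, pink, purple, yellow} must be used), so I = grey.
The 6 still-open variables together cover exactly {blue, brown, orange, pink, purple, yellow} — 6 values for 6 variables — and pink appears only in G's list, so G = pink.
Among the 5 still-open variables, orange fits only H (and all 5 values in {blue, brown, orange, purple, yellow} must be used), so H = orange.

H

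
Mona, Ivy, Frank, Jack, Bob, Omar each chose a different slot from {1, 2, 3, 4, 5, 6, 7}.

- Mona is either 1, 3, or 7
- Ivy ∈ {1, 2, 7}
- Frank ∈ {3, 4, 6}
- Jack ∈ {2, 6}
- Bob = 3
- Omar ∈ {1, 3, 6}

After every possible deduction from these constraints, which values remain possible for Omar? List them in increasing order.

Bob has just one choice, so Bob = 3. Eliminate 3 elsewhere: Mona, Frank, Omar.
The 5 still-open variables together cover exactly {1, 2, 4, 6, 7} — 5 values for 5 variables — and 4 appears only in Frank's list, so Frank = 4.
No further eliminations apply; Omar can still be any of 1, 6.

1, 6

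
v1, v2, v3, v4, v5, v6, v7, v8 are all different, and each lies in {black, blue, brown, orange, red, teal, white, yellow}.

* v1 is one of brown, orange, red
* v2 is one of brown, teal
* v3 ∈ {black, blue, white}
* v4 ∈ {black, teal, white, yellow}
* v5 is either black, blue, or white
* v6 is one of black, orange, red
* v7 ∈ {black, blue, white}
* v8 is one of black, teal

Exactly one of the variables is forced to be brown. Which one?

v2

The 8 variables together cover exactly {black, blue, brown, orange, red, teal, white, yellow} — 8 values for 8 variables — and yellow appears only in v4's list, so v4 = yellow.
v3, v5, v7 between them cover only {black, blue, white} — a naked triple. Remove those values from v6, v8.
v8's domain is down to {teal}, so v8 = teal. Strike teal from v2.
So brown goes to v2.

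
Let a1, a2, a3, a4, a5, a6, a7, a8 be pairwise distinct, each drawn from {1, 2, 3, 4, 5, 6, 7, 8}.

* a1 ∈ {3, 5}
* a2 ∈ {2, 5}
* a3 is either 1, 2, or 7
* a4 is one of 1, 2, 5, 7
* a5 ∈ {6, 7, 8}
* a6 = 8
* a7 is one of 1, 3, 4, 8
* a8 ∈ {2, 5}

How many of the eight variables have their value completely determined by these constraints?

4

a6's domain is down to {8}, so a6 = 8. Eliminate 8 elsewhere: a5, a7.
The 7 still-open variables draw from only 7 values {1, 2, 3, 4, 5, 6, 7}, so each is used; only a7 can be 4, hence a7 = 4.
Among the 6 still-open variables, 3 fits only a1 (and all 6 values in {1, 2, 3, 5, 6, 7} must be used), so a1 = 3.
The 5 still-open variables together cover exactly {1, 2, 5, 6, 7} — 5 values for 5 variables — and 6 appears only in a5's list, so a5 = 6.
a2 and a8 between them cover only {2, 5} — a naked pair. Remove those values from a3, a4.
Determined: a1=3, a5=6, a6=8, a7=4. The other variables each still have more than one consistent value. That makes 4.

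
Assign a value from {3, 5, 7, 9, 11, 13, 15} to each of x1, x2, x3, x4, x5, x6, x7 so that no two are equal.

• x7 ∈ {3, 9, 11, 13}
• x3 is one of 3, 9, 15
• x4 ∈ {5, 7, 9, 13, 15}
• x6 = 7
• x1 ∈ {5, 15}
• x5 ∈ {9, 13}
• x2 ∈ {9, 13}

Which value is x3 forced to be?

3

x6's domain is down to {7}, so x6 = 7. Strike 7 from x4.
The 6 still-open variables draw from only 6 values {3, 5, 9, 11, 13, 15}, so each is used; only x7 can be 11, hence x7 = 11.
The 5 still-open variables together cover exactly {3, 5, 9, 13, 15} — 5 values for 5 variables — and 3 appears only in x3's list, so x3 = 3.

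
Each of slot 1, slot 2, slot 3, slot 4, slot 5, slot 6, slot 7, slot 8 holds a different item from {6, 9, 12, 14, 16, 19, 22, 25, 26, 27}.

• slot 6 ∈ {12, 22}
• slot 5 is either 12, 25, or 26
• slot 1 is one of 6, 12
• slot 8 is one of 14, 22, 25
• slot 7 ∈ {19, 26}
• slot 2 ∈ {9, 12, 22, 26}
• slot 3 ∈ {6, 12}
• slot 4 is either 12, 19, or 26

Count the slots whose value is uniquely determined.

Among the 8 variables, 9 fits only slot 2 (and all 8 values in {6, 9, 12, 14, 19, 22, 25, 26} must be used), so slot 2 = 9.
The 7 still-open variables draw from only 7 values {6, 12, 14, 19, 22, 25, 26}, so each is used; only slot 8 can be 14, hence slot 8 = 14.
Among the 6 still-open variables, 22 fits only slot 6 (and all 6 values in {6, 12, 19, 22, 25, 26} must be used), so slot 6 = 22.
Among the 5 still-open variables, 25 fits only slot 5 (and all 5 values in {6, 12, 19, 25, 26} must be used), so slot 5 = 25.
slot 1 and slot 3 share exactly the 2 values {6, 12}; by pigeonhole those values go to them, so strike 6, 12 from slot 4.
Determined: slot 2=9, slot 5=25, slot 6=22, slot 8=14. The other slots each still have more than one consistent value. That makes 4.

4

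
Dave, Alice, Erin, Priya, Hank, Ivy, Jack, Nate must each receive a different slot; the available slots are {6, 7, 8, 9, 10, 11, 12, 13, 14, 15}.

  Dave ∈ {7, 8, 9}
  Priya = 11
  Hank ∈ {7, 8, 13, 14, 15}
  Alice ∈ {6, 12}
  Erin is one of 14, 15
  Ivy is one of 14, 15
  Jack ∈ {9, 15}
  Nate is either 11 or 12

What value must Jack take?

Priya's domain is down to {11}, so Priya = 11. Strike 11 from Nate.
That leaves Nate = 12. So Alice can't be 12.
That leaves Alice = 6.
Erin and Ivy between them cover only {14, 15} — a naked pair. Remove those values from Hank, Jack.
So Jack = 9.

9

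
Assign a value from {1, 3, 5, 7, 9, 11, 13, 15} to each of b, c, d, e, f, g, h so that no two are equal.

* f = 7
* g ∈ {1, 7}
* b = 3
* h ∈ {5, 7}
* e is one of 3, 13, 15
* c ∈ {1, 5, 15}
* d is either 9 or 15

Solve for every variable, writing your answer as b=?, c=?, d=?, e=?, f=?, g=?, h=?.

b's domain is down to {3}, so b = 3. Strike 3 from e.
f's domain is down to {7}, so f = 7. So g, h can't be 7.
g has just one choice, so g = 1. So c can't be 1.
h must be 5 (only option left). So c can't be 5.
c must be 15 (only option left). Eliminate 15 elsewhere: d, e.
d must be 9 (only option left).
e must be 13 (only option left).

b=3, c=15, d=9, e=13, f=7, g=1, h=5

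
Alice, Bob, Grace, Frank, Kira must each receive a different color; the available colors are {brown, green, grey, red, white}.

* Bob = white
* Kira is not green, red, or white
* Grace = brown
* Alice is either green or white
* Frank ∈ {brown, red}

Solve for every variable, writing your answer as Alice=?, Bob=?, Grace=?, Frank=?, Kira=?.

Bob has just one choice, so Bob = white. Strike white from Alice.
Grace must be brown (only option left). So Frank, Kira can't be brown.
Frank must be red (only option left).
Kira must be grey (only option left).
That leaves Alice = green.

Alice=green, Bob=white, Grace=brown, Frank=red, Kira=grey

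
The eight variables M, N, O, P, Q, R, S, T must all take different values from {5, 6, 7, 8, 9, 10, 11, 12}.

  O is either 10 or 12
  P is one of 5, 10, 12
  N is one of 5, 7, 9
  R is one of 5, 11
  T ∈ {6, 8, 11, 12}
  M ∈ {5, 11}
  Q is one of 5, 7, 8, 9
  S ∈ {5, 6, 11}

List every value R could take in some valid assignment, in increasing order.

M and R between them cover only {5, 11} — a naked pair. Remove those values from N, P, Q, S, T.
S has just one choice, so S = 6. Strike 6 from T.
O and P between them cover only {10, 12} — a naked pair. Remove those values from T.
T's domain is down to {8}, so T = 8. Remove 8 from Q.
No further eliminations apply; R can still be any of 5, 11.

5, 11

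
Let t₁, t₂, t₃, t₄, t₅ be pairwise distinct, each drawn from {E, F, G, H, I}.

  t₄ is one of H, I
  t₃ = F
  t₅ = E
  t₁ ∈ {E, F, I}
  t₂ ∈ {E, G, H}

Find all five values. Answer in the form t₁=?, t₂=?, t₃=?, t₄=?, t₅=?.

t₁=I, t₂=G, t₃=F, t₄=H, t₅=E

t₃'s domain is down to {F}, so t₃ = F. Eliminate F elsewhere: t₁.
That leaves t₅ = E. Remove E from t₁, t₂.
t₁ has just one choice, so t₁ = I. Eliminate I elsewhere: t₄.
That leaves t₄ = H. Remove H from t₂.
t₂ must be G (only option left).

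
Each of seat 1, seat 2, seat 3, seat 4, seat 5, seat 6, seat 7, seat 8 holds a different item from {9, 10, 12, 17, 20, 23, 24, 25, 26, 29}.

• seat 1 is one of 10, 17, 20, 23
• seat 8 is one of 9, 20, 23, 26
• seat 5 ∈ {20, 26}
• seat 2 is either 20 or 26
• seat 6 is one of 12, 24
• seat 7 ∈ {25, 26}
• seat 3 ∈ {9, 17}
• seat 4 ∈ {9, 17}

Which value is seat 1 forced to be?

seat 2 and seat 5 between them cover only {20, 26} — a naked pair. Remove those values from seat 1, seat 7, seat 8.
That leaves seat 7 = 25.
seat 3 and seat 4 share exactly the 2 values {9, 17}; by pigeonhole those values go to them, so strike 9, 17 from seat 1, seat 8.
seat 8's domain is down to {23}, so seat 8 = 23. So seat 1 can't be 23.
So seat 1 = 10.

10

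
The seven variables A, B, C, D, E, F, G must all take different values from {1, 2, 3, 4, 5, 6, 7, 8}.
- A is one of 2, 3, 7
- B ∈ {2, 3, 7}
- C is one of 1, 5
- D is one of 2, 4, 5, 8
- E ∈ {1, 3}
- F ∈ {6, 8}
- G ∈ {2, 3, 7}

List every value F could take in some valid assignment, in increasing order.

A, B, G between them cover only {2, 3, 7} — a naked triple. Remove those values from D, E.
E must be 1 (only option left). Eliminate 1 elsewhere: C.
That leaves C = 5. Strike 5 from D.
No further eliminations apply; F can still be any of 6, 8.

6, 8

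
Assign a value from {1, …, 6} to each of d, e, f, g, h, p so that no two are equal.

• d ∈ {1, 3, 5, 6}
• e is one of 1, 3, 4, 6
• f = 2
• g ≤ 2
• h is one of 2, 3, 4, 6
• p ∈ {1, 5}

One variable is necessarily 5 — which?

p

f must be 2 (only option left). So g, h can't be 2.
g must be 1 (only option left). Eliminate 1 elsewhere: d, e, p.
So 5 goes to p.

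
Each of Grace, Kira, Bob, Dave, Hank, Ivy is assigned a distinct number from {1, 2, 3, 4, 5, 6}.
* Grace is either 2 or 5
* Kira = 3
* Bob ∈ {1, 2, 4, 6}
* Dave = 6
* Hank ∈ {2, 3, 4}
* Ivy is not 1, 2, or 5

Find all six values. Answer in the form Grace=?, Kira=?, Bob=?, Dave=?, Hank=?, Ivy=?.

Kira has just one choice, so Kira = 3. Strike 3 from Hank, Ivy.
Dave's domain is down to {6}, so Dave = 6. So Bob, Ivy can't be 6.
That leaves Ivy = 4. So Bob, Hank can't be 4.
Hank's domain is down to {2}, so Hank = 2. Strike 2 from Grace, Bob.
Grace has just one choice, so Grace = 5.
Bob's domain is down to {1}, so Bob = 1.

Grace=5, Kira=3, Bob=1, Dave=6, Hank=2, Ivy=4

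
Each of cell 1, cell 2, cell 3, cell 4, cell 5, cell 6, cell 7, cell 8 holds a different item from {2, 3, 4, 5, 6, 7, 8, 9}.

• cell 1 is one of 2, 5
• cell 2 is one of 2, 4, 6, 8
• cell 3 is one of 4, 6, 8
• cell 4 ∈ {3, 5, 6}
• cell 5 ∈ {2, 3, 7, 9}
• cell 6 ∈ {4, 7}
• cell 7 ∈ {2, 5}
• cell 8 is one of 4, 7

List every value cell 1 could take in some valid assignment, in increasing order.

The 8 variables draw from only 8 values {2, 3, 4, 5, 6, 7, 8, 9}, so each is used; only cell 5 can be 9, hence cell 5 = 9.
The 7 still-open variables draw from only 7 values {2, 3, 4, 5, 6, 7, 8}, so each is used; only cell 4 can be 3, hence cell 4 = 3.
cell 1 and cell 7 between them cover only {2, 5} — a naked pair. Remove those values from cell 2.
cell 6 and cell 8 between them cover only {4, 7} — a naked pair. Remove those values from cell 2, cell 3.
No further eliminations apply; cell 1 can still be any of 2, 5.

2, 5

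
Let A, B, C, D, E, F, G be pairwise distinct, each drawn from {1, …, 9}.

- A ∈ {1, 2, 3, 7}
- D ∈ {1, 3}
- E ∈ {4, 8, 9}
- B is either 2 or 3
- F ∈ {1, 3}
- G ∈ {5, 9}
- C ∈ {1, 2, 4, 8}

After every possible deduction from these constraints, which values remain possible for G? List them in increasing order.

The 2 variables D and F are confined to {1, 3}, which locks those values in; drop them from A, B, C.
B has just one choice, so B = 2. Eliminate 2 elsewhere: A, C.
That leaves A = 7.
No further eliminations apply; G can still be any of 5, 9.

5, 9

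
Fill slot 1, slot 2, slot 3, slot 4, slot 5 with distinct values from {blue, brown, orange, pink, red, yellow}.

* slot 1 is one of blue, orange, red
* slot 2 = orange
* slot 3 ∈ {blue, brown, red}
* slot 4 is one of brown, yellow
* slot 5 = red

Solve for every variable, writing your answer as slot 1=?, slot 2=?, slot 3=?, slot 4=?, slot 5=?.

slot 1=blue, slot 2=orange, slot 3=brown, slot 4=yellow, slot 5=red

slot 2's domain is down to {orange}, so slot 2 = orange. Remove orange from slot 1.
slot 5's domain is down to {red}, so slot 5 = red. Remove red from slot 1, slot 3.
slot 1's domain is down to {blue}, so slot 1 = blue. Remove blue from slot 3.
slot 3 must be brown (only option left). So slot 4 can't be brown.
slot 4 has just one choice, so slot 4 = yellow.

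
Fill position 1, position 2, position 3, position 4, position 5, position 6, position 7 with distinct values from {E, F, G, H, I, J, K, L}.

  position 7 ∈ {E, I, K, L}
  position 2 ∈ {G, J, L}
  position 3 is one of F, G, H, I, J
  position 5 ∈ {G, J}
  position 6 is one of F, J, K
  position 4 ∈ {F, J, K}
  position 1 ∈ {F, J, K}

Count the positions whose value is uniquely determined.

2

The 3 variables position 1, position 4, position 6 are confined to {F, J, K}, which locks those values in; drop them from position 2, position 3, position 5, position 7.
That leaves position 5 = G. Strike G from position 2, position 3.
That leaves position 2 = L. So position 7 can't be L.
Determined: position 2=L, position 5=G. The other positions each still have more than one consistent value. That makes 2.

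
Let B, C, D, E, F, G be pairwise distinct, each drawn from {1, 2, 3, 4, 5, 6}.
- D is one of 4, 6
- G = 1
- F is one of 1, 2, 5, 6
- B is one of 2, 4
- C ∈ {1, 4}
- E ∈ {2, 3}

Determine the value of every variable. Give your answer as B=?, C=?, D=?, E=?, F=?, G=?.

G must be 1 (only option left). Remove 1 from C, F.
C must be 4 (only option left). Strike 4 from B, D.
D has just one choice, so D = 6. Strike 6 from F.
B has just one choice, so B = 2. Strike 2 from E, F.
E has just one choice, so E = 3.
That leaves F = 5.

B=2, C=4, D=6, E=3, F=5, G=1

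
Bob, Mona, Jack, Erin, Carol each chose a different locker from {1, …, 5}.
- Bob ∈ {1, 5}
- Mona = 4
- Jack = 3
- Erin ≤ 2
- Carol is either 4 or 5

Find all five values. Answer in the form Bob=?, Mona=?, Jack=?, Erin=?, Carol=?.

Mona has just one choice, so Mona = 4. Eliminate 4 elsewhere: Carol.
Jack must be 3 (only option left).
Carol must be 5 (only option left). So Bob can't be 5.
That leaves Bob = 1. Remove 1 from Erin.
Erin's domain is down to {2}, so Erin = 2.

Bob=1, Mona=4, Jack=3, Erin=2, Carol=5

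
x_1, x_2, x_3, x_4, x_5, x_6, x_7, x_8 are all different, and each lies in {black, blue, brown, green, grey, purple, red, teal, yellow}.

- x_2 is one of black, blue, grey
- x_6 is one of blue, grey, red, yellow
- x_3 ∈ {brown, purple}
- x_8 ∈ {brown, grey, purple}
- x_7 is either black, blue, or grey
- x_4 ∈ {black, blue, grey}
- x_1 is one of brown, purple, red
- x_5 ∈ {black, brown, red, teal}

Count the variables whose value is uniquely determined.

Among the 8 variables, teal fits only x_5 (and all 8 values in {black, blue, brown, grey, purple, red, teal, yellow} must be used), so x_5 = teal.
The 7 still-open variables draw from only 7 values {black, blue, brown, grey, purple, red, yellow}, so each is used; only x_6 can be yellow, hence x_6 = yellow.
The 6 still-open variables draw from only 6 values {black, blue, brown, grey, purple, red}, so each is used; only x_1 can be red, hence x_1 = red.
x_2, x_4, x_7 between them cover only {black, blue, grey} — a naked triple. Remove those values from x_8.
Determined: x_1=red, x_5=teal, x_6=yellow. The other variables each still have more than one consistent value. That makes 3.

3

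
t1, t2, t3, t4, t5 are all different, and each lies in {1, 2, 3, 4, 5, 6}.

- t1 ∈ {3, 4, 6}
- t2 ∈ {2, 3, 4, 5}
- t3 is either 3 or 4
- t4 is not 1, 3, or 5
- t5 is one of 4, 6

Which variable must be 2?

t4

Among the 5 variables, 5 fits only t2 (and all 5 values in {2, 3, 4, 5, 6} must be used), so t2 = 5.
The 4 still-open variables together cover exactly {2, 3, 4, 6} — 4 values for 4 variables — and 2 appears only in t4's list, so t4 = 2.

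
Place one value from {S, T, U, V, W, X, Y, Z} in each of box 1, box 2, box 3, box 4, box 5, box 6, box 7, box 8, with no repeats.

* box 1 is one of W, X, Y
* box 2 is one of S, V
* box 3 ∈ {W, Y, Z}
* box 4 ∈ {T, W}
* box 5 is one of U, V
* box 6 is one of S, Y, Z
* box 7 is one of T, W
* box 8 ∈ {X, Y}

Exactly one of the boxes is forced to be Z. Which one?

box 3

The 8 variables draw from only 8 values {S, T, U, V, W, X, Y, Z}, so each is used; only box 5 can be U, hence box 5 = U.
The 7 still-open variables together cover exactly {S, T, V, W, X, Y, Z} — 7 values for 7 variables — and V appears only in box 2's list, so box 2 = V.
The 6 still-open variables draw from only 6 values {S, T, W, X, Y, Z}, so each is used; only box 6 can be S, hence box 6 = S.
The 5 still-open variables together cover exactly {T, W, X, Y, Z} — 5 values for 5 variables — and Z appears only in box 3's list, so box 3 = Z.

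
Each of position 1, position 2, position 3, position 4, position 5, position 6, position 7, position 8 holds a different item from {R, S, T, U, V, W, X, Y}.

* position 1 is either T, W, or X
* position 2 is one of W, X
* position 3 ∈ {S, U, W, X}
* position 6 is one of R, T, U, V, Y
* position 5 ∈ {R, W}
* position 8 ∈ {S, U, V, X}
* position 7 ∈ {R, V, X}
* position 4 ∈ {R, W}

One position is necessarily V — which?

position 7

The 8 variables draw from only 8 values {R, S, T, U, V, W, X, Y}, so each is used; only position 6 can be Y, hence position 6 = Y.
The 7 still-open variables together cover exactly {R, S, T, U, V, W, X} — 7 values for 7 variables — and T appears only in position 1's list, so position 1 = T.
position 4 and position 5 share exactly the 2 values {R, W}; by pigeonhole those values go to them, so strike R, W from position 2, position 3, position 7.
position 2 has just one choice, so position 2 = X. Strike X from position 3, position 7, position 8.
So V goes to position 7.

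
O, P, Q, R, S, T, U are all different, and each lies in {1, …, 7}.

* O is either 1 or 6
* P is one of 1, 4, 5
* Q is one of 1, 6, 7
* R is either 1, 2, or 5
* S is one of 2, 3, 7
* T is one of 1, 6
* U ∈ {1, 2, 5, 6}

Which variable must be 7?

The 7 variables together cover exactly {1, 2, 3, 4, 5, 6, 7} — 7 values for 7 variables — and 3 appears only in S's list, so S = 3.
The 6 still-open variables draw from only 6 values {1, 2, 4, 5, 6, 7}, so each is used; only P can be 4, hence P = 4.
The 5 still-open variables draw from only 5 values {1, 2, 5, 6, 7}, so each is used; only Q can be 7, hence Q = 7.

Q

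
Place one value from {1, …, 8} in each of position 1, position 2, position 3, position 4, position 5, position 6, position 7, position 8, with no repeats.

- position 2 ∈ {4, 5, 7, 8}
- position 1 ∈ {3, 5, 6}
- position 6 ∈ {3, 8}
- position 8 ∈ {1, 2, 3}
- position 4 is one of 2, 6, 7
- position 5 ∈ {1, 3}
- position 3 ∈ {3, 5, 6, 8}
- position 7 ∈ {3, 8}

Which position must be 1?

position 5

Among the 8 variables, 4 fits only position 2 (and all 8 values in {1, 2, 3, 4, 5, 6, 7, 8} must be used), so position 2 = 4.
The 7 still-open variables together cover exactly {1, 2, 3, 5, 6, 7, 8} — 7 values for 7 variables — and 7 appears only in position 4's list, so position 4 = 7.
The 6 still-open variables draw from only 6 values {1, 2, 3, 5, 6, 8}, so each is used; only position 8 can be 2, hence position 8 = 2.
Among the 5 still-open variables, 1 fits only position 5 (and all 5 values in {1, 3, 5, 6, 8} must be used), so position 5 = 1.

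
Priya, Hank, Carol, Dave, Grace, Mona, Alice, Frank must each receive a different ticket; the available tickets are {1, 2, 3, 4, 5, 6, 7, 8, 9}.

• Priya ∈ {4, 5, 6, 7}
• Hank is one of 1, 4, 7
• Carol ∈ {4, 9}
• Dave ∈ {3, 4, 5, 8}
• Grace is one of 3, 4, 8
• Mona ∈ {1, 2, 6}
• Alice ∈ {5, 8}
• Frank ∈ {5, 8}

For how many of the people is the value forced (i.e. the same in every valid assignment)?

Alice and Frank share exactly the 2 values {5, 8}; by pigeonhole those values go to them, so strike 5, 8 from Priya, Dave, Grace.
Dave and Grace between them cover only {3, 4} — a naked pair. Remove those values from Priya, Hank, Carol.
Carol's domain is down to {9}, so Carol = 9.
Determined: Carol=9. The other people each still have more than one consistent value. That makes 1.

1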